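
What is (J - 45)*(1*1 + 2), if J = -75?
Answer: -360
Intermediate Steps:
(J - 45)*(1*1 + 2) = (-75 - 45)*(1*1 + 2) = -120*(1 + 2) = -120*3 = -360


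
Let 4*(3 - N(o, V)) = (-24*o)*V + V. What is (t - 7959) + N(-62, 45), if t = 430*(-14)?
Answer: -122909/4 ≈ -30727.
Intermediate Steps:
t = -6020
N(o, V) = 3 - V/4 + 6*V*o (N(o, V) = 3 - ((-24*o)*V + V)/4 = 3 - (-24*V*o + V)/4 = 3 - (V - 24*V*o)/4 = 3 + (-V/4 + 6*V*o) = 3 - V/4 + 6*V*o)
(t - 7959) + N(-62, 45) = (-6020 - 7959) + (3 - ¼*45 + 6*45*(-62)) = -13979 + (3 - 45/4 - 16740) = -13979 - 66993/4 = -122909/4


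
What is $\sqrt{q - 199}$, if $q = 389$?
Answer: $\sqrt{190} \approx 13.784$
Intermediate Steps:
$\sqrt{q - 199} = \sqrt{389 - 199} = \sqrt{190}$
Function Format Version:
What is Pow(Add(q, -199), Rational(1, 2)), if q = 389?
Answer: Pow(190, Rational(1, 2)) ≈ 13.784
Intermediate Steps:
Pow(Add(q, -199), Rational(1, 2)) = Pow(Add(389, -199), Rational(1, 2)) = Pow(190, Rational(1, 2))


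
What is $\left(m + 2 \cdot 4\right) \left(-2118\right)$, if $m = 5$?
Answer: $-27534$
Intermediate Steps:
$\left(m + 2 \cdot 4\right) \left(-2118\right) = \left(5 + 2 \cdot 4\right) \left(-2118\right) = \left(5 + 8\right) \left(-2118\right) = 13 \left(-2118\right) = -27534$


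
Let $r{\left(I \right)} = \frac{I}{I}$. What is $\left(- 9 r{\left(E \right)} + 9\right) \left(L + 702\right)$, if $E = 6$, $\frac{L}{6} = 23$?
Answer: $0$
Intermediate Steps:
$L = 138$ ($L = 6 \cdot 23 = 138$)
$r{\left(I \right)} = 1$
$\left(- 9 r{\left(E \right)} + 9\right) \left(L + 702\right) = \left(\left(-9\right) 1 + 9\right) \left(138 + 702\right) = \left(-9 + 9\right) 840 = 0 \cdot 840 = 0$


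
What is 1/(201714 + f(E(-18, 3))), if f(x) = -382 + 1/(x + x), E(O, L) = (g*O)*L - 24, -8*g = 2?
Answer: 21/4227971 ≈ 4.9669e-6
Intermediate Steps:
g = -¼ (g = -⅛*2 = -¼ ≈ -0.25000)
E(O, L) = -24 - L*O/4 (E(O, L) = (-O/4)*L - 24 = -L*O/4 - 24 = -24 - L*O/4)
f(x) = -382 + 1/(2*x)
1/(201714 + f(E(-18, 3))) = 1/(201714 + (-382 + 1/(2*(-24 - ¼*3*(-18))))) = 1/(201714 + (-382 + 1/(2*(-24 + 27/2)))) = 1/(201714 + (-382 + 1/(2*(-21/2)))) = 1/(201714 + (-382 + (½)*(-2/21))) = 1/(201714 + (-382 - 1/21)) = 1/(201714 - 8023/21) = 1/(4227971/21) = 21/4227971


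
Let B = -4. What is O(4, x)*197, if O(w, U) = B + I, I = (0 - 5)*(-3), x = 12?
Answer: 2167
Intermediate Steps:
I = 15 (I = -5*(-3) = 15)
O(w, U) = 11 (O(w, U) = -4 + 15 = 11)
O(4, x)*197 = 11*197 = 2167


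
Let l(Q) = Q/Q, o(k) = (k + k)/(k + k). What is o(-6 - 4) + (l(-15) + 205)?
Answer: 207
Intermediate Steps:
o(k) = 1 (o(k) = (2*k)/((2*k)) = (2*k)*(1/(2*k)) = 1)
l(Q) = 1
o(-6 - 4) + (l(-15) + 205) = 1 + (1 + 205) = 1 + 206 = 207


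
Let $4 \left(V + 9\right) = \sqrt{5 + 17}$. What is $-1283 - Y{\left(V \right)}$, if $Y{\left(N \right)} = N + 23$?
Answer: $-1297 - \frac{\sqrt{22}}{4} \approx -1298.2$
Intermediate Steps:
$V = -9 + \frac{\sqrt{22}}{4}$ ($V = -9 + \frac{\sqrt{5 + 17}}{4} = -9 + \frac{\sqrt{22}}{4} \approx -7.8274$)
$Y{\left(N \right)} = 23 + N$
$-1283 - Y{\left(V \right)} = -1283 - \left(23 - \left(9 - \frac{\sqrt{22}}{4}\right)\right) = -1283 - \left(14 + \frac{\sqrt{22}}{4}\right) = -1297 - \frac{\sqrt{22}}{4}$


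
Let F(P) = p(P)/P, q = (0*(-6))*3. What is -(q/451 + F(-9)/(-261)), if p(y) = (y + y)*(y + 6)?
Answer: -2/87 ≈ -0.022988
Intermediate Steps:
p(y) = 2*y*(6 + y) (p(y) = (2*y)*(6 + y) = 2*y*(6 + y))
q = 0 (q = 0*3 = 0)
F(P) = 12 + 2*P (F(P) = (2*P*(6 + P))/P = 12 + 2*P)
-(q/451 + F(-9)/(-261)) = -(0/451 + (12 + 2*(-9))/(-261)) = -(0*(1/451) + (12 - 18)*(-1/261)) = -(0 - 6*(-1/261)) = -(0 + 2/87) = -1*2/87 = -2/87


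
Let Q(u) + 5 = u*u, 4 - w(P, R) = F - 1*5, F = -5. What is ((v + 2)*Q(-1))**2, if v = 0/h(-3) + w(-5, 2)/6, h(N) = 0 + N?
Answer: 2704/9 ≈ 300.44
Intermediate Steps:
w(P, R) = 14 (w(P, R) = 4 - (-5 - 1*5) = 4 - (-5 - 5) = 4 - 1*(-10) = 4 + 10 = 14)
Q(u) = -5 + u**2 (Q(u) = -5 + u*u = -5 + u**2)
h(N) = N
v = 7/3 (v = 0/(-3) + 14/6 = 0*(-1/3) + 14*(1/6) = 0 + 7/3 = 7/3 ≈ 2.3333)
((v + 2)*Q(-1))**2 = ((7/3 + 2)*(-5 + (-1)**2))**2 = (13*(-5 + 1)/3)**2 = ((13/3)*(-4))**2 = (-52/3)**2 = 2704/9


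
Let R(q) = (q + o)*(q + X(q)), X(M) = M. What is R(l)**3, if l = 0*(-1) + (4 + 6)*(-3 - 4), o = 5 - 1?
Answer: 788889024000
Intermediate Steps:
o = 4
l = -70 (l = 0 + 10*(-7) = 0 - 70 = -70)
R(q) = 2*q*(4 + q) (R(q) = (q + 4)*(q + q) = (4 + q)*(2*q) = 2*q*(4 + q))
R(l)**3 = (2*(-70)*(4 - 70))**3 = (2*(-70)*(-66))**3 = 9240**3 = 788889024000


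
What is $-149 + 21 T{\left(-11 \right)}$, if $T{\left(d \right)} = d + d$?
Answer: $-611$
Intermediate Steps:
$T{\left(d \right)} = 2 d$
$-149 + 21 T{\left(-11 \right)} = -149 + 21 \cdot 2 \left(-11\right) = -149 + 21 \left(-22\right) = -149 - 462 = -611$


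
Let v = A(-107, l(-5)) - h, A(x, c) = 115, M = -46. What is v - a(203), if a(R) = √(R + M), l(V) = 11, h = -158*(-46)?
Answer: -7153 - √157 ≈ -7165.5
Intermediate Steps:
h = 7268
a(R) = √(-46 + R) (a(R) = √(R - 46) = √(-46 + R))
v = -7153 (v = 115 - 1*7268 = 115 - 7268 = -7153)
v - a(203) = -7153 - √(-46 + 203) = -7153 - √157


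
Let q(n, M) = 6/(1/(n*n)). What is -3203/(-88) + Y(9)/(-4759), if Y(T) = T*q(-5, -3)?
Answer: 15124277/418792 ≈ 36.114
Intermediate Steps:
q(n, M) = 6*n**2 (q(n, M) = 6/(1/(n**2)) = 6/(n**(-2)) = 6*n**2)
Y(T) = 150*T (Y(T) = T*(6*(-5)**2) = T*(6*25) = T*150 = 150*T)
-3203/(-88) + Y(9)/(-4759) = -3203/(-88) + (150*9)/(-4759) = -3203*(-1/88) + 1350*(-1/4759) = 3203/88 - 1350/4759 = 15124277/418792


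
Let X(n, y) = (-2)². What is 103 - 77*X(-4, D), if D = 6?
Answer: -205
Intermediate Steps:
X(n, y) = 4
103 - 77*X(-4, D) = 103 - 77*4 = 103 - 308 = -205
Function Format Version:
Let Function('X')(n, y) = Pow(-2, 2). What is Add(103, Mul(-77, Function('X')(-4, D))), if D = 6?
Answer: -205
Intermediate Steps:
Function('X')(n, y) = 4
Add(103, Mul(-77, Function('X')(-4, D))) = Add(103, Mul(-77, 4)) = Add(103, -308) = -205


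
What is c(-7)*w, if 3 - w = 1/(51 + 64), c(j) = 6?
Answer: 2064/115 ≈ 17.948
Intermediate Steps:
w = 344/115 (w = 3 - 1/(51 + 64) = 3 - 1/115 = 344/115 ≈ 2.9913)
c(-7)*w = 6*(344/115) = 2064/115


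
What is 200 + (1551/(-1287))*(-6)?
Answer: 2694/13 ≈ 207.23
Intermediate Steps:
200 + (1551/(-1287))*(-6) = 200 + (1551*(-1/1287))*(-6) = 200 - 47/39*(-6) = 200 + 94/13 = 2694/13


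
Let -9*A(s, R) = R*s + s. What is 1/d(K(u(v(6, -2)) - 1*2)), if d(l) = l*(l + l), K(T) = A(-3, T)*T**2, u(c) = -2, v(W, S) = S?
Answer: 1/512 ≈ 0.0019531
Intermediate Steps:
A(s, R) = -s/9 - R*s/9 (A(s, R) = -(R*s + s)/9 = -(s + R*s)/9 = -s/9 - R*s/9)
K(T) = T**2*(1/3 + T/3) (K(T) = (-1/9*(-3)*(1 + T))*T**2 = (1/3 + T/3)*T**2 = T**2*(1/3 + T/3))
d(l) = 2*l**2 (d(l) = l*(2*l) = 2*l**2)
1/d(K(u(v(6, -2)) - 1*2)) = 1/(2*((-2 - 1*2)**2*(1 + (-2 - 1*2))/3)**2) = 1/(2*((-2 - 2)**2*(1 + (-2 - 2))/3)**2) = 1/(2*((1/3)*(-4)**2*(1 - 4))**2) = 1/(2*((1/3)*16*(-3))**2) = 1/(2*(-16)**2) = 1/(2*256) = 1/512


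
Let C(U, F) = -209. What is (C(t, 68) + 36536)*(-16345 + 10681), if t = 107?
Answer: -205756128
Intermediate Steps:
(C(t, 68) + 36536)*(-16345 + 10681) = (-209 + 36536)*(-16345 + 10681) = 36327*(-5664) = -205756128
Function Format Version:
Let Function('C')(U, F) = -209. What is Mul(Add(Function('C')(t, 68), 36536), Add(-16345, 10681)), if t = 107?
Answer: -205756128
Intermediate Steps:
Mul(Add(Function('C')(t, 68), 36536), Add(-16345, 10681)) = Mul(Add(-209, 36536), Add(-16345, 10681)) = Mul(36327, -5664) = -205756128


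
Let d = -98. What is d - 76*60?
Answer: -4658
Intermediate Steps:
d - 76*60 = -98 - 76*60 = -98 - 4560 = -4658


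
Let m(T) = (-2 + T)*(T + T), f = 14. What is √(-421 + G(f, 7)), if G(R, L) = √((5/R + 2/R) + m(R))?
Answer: √(-1684 + 2*√1346)/2 ≈ 20.066*I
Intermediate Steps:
m(T) = 2*T*(-2 + T) (m(T) = (-2 + T)*(2*T) = 2*T*(-2 + T))
G(R, L) = √(7/R + 2*R*(-2 + R)) (G(R, L) = √((5/R + 2/R) + 2*R*(-2 + R)) = √(7/R + 2*R*(-2 + R)))
√(-421 + G(f, 7)) = √(-421 + √((7 + 2*14²*(-2 + 14))/14)) = √(-421 + √((7 + 2*196*12)/14)) = √(-421 + √((7 + 4704)/14)) = √(-421 + √((1/14)*4711)) = √(-421 + √(673/2)) = √(-421 + √1346/2)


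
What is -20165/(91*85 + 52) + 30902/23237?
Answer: -227940231/180946519 ≈ -1.2597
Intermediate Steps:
-20165/(91*85 + 52) + 30902/23237 = -20165/(7735 + 52) + 30902*(1/23237) = -20165/7787 + 30902/23237 = -227940231/180946519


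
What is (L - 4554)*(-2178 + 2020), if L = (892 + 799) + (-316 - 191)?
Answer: 532460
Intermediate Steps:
L = 1184 (L = 1691 - 507 = 1184)
(L - 4554)*(-2178 + 2020) = (1184 - 4554)*(-2178 + 2020) = -3370*(-158) = 532460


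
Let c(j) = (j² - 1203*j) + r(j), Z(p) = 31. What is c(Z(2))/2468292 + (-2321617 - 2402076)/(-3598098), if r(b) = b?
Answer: 640491060381/493397583812 ≈ 1.2981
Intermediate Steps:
c(j) = j² - 1202*j (c(j) = (j² - 1203*j) + j = j² - 1202*j)
c(Z(2))/2468292 + (-2321617 - 2402076)/(-3598098) = (31*(-1202 + 31))/2468292 + (-2321617 - 2402076)/(-3598098) = (31*(-1171))*(1/2468292) - 4723693*(-1/3598098) = -36301*1/2468292 + 4723693/3598098 = -36301/2468292 + 4723693/3598098 = 640491060381/493397583812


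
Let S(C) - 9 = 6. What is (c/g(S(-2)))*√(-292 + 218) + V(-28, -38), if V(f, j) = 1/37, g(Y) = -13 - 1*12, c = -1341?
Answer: 1/37 + 1341*I*√74/25 ≈ 0.027027 + 461.43*I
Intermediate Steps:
S(C) = 15 (S(C) = 9 + 6 = 15)
g(Y) = -25 (g(Y) = -13 - 12 = -25)
V(f, j) = 1/37
(c/g(S(-2)))*√(-292 + 218) + V(-28, -38) = (-1341/(-25))*√(-292 + 218) + 1/37 = (-1341*(-1/25))*√(-74) + 1/37 = 1341*(I*√74)/25 + 1/37 = 1341*I*√74/25 + 1/37 = 1/37 + 1341*I*√74/25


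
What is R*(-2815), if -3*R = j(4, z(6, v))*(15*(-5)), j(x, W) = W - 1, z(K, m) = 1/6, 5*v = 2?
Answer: 351875/6 ≈ 58646.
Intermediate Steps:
v = ⅖ (v = (⅕)*2 = ⅖ ≈ 0.40000)
z(K, m) = ⅙
j(x, W) = -1 + W
R = -125/6 (R = -(-1 + ⅙)*15*(-5)/3 = -(-5)*(-75)/18 = -⅓*125/2 = -125/6 ≈ -20.833)
R*(-2815) = -125/6*(-2815) = 351875/6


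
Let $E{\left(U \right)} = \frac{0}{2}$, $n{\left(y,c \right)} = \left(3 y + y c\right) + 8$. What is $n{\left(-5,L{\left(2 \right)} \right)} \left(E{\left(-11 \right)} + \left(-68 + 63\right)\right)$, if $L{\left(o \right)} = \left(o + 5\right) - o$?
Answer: $160$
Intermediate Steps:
$L{\left(o \right)} = 5$ ($L{\left(o \right)} = \left(5 + o\right) - o = 5$)
$n{\left(y,c \right)} = 8 + 3 y + c y$ ($n{\left(y,c \right)} = \left(3 y + c y\right) + 8 = 8 + 3 y + c y$)
$E{\left(U \right)} = 0$ ($E{\left(U \right)} = 0 \cdot \frac{1}{2} = 0$)
$n{\left(-5,L{\left(2 \right)} \right)} \left(E{\left(-11 \right)} + \left(-68 + 63\right)\right) = \left(8 + 3 \left(-5\right) + 5 \left(-5\right)\right) \left(0 + \left(-68 + 63\right)\right) = \left(8 - 15 - 25\right) \left(0 - 5\right) = \left(-32\right) \left(-5\right) = 160$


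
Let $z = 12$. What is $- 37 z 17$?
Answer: $-7548$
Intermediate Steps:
$- 37 z 17 = \left(-37\right) 12 \cdot 17 = \left(-444\right) 17 = -7548$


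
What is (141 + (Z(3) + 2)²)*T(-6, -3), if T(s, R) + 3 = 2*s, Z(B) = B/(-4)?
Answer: -34215/16 ≈ -2138.4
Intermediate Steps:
Z(B) = -B/4 (Z(B) = B*(-¼) = -B/4)
T(s, R) = -3 + 2*s
(141 + (Z(3) + 2)²)*T(-6, -3) = (141 + (-¼*3 + 2)²)*(-3 + 2*(-6)) = (141 + (-¾ + 2)²)*(-3 - 12) = (141 + (5/4)²)*(-15) = (141 + 25/16)*(-15) = (2281/16)*(-15) = -34215/16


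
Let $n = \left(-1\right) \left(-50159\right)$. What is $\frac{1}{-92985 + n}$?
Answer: $- \frac{1}{42826} \approx -2.335 \cdot 10^{-5}$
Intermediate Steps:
$n = 50159$
$\frac{1}{-92985 + n} = \frac{1}{-92985 + 50159} = \frac{1}{-42826} = - \frac{1}{42826}$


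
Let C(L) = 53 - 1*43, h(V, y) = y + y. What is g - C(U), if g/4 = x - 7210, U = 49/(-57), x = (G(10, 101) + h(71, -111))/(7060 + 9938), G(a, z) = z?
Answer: -245196392/8499 ≈ -28850.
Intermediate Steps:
h(V, y) = 2*y
x = -121/16998 (x = (101 + 2*(-111))/(7060 + 9938) = (101 - 222)/16998 = -121*1/16998 = -121/16998 ≈ -0.0071185)
U = -49/57 (U = 49*(-1/57) = -49/57 ≈ -0.85965)
C(L) = 10 (C(L) = 53 - 43 = 10)
g = -245111402/8499 (g = 4*(-121/16998 - 7210) = 4*(-122555701/16998) = -245111402/8499 ≈ -28840.)
g - C(U) = -245111402/8499 - 1*10 = -245111402/8499 - 10 = -245196392/8499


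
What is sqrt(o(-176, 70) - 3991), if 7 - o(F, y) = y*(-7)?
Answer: I*sqrt(3494) ≈ 59.11*I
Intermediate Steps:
o(F, y) = 7 + 7*y (o(F, y) = 7 - y*(-7) = 7 - (-7)*y = 7 + 7*y)
sqrt(o(-176, 70) - 3991) = sqrt((7 + 7*70) - 3991) = sqrt((7 + 490) - 3991) = sqrt(497 - 3991) = sqrt(-3494) = I*sqrt(3494)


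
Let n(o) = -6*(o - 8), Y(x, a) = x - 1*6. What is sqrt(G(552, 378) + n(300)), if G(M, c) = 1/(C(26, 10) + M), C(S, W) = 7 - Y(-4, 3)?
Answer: I*sqrt(567228703)/569 ≈ 41.857*I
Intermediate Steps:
Y(x, a) = -6 + x (Y(x, a) = x - 6 = -6 + x)
C(S, W) = 17 (C(S, W) = 7 - (-6 - 4) = 7 - 1*(-10) = 7 + 10 = 17)
n(o) = 48 - 6*o (n(o) = -6*(-8 + o) = 48 - 6*o)
G(M, c) = 1/(17 + M)
sqrt(G(552, 378) + n(300)) = sqrt(1/(17 + 552) + (48 - 6*300)) = sqrt(1/569 + (48 - 1800)) = sqrt(1/569 - 1752) = sqrt(-996887/569) = I*sqrt(567228703)/569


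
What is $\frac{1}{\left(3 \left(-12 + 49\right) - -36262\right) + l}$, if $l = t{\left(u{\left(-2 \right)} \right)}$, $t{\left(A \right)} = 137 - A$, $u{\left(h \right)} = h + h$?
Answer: $\frac{1}{36514} \approx 2.7387 \cdot 10^{-5}$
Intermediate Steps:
$u{\left(h \right)} = 2 h$
$l = 141$ ($l = 137 - 2 \left(-2\right) = 137 - -4 = 137 + 4 = 141$)
$\frac{1}{\left(3 \left(-12 + 49\right) - -36262\right) + l} = \frac{1}{\left(3 \left(-12 + 49\right) - -36262\right) + 141} = \frac{1}{\left(3 \cdot 37 + 36262\right) + 141} = \frac{1}{\left(111 + 36262\right) + 141} = \frac{1}{36373 + 141} = \frac{1}{36514}$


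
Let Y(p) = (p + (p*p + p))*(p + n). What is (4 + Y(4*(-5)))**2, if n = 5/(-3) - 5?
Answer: 92083216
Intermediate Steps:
n = -20/3 (n = 5*(-1/3) - 5 = -5/3 - 5 = -20/3 ≈ -6.6667)
Y(p) = (-20/3 + p)*(p**2 + 2*p) (Y(p) = (p + (p*p + p))*(p - 20/3) = (p + (p**2 + p))*(-20/3 + p) = (p + (p + p**2))*(-20/3 + p) = (p**2 + 2*p)*(-20/3 + p) = (-20/3 + p)*(p**2 + 2*p))
(4 + Y(4*(-5)))**2 = (4 + (4*(-5))*(-40 - 56*(-5) + 3*(4*(-5))**2)/3)**2 = (4 + (1/3)*(-20)*(-40 - 14*(-20) + 3*(-20)**2))**2 = (4 + (1/3)*(-20)*(-40 + 280 + 3*400))**2 = (4 + (1/3)*(-20)*(-40 + 280 + 1200))**2 = (4 + (1/3)*(-20)*1440)**2 = (4 - 9600)**2 = (-9596)**2 = 92083216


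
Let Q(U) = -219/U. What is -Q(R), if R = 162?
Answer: 73/54 ≈ 1.3519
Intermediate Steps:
-Q(R) = -(-219)/162 = -1*(-73/54) = 73/54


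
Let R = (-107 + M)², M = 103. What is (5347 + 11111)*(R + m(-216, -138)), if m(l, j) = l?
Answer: -3291600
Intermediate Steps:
R = 16 (R = (-107 + 103)² = (-4)² = 16)
(5347 + 11111)*(R + m(-216, -138)) = (5347 + 11111)*(16 - 216) = 16458*(-200) = -3291600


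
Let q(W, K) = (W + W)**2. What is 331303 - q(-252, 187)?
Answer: 77287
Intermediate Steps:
q(W, K) = 4*W**2 (q(W, K) = (2*W)**2 = 4*W**2)
331303 - q(-252, 187) = 331303 - 4*(-252)**2 = 331303 - 4*63504 = 331303 - 1*254016 = 331303 - 254016 = 77287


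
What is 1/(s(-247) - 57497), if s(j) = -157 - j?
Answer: -1/57407 ≈ -1.7419e-5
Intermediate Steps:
1/(s(-247) - 57497) = 1/((-157 - 1*(-247)) - 57497) = 1/((-157 + 247) - 57497) = 1/(90 - 57497) = 1/(-57407) = -1/57407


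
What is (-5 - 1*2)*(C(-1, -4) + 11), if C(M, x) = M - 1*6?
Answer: -28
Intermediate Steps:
C(M, x) = -6 + M (C(M, x) = M - 6 = -6 + M)
(-5 - 1*2)*(C(-1, -4) + 11) = (-5 - 1*2)*((-6 - 1) + 11) = (-5 - 2)*(-7 + 11) = -7*4 = -28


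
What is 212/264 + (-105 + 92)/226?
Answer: 2780/3729 ≈ 0.74551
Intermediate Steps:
212/264 + (-105 + 92)/226 = 212*(1/264) - 13*1/226 = 53/66 - 13/226 = 2780/3729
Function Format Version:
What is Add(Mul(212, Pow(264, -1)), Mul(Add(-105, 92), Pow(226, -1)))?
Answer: Rational(2780, 3729) ≈ 0.74551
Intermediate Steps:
Add(Mul(212, Pow(264, -1)), Mul(Add(-105, 92), Pow(226, -1))) = Add(Mul(212, Rational(1, 264)), Mul(-13, Rational(1, 226))) = Add(Rational(53, 66), Rational(-13, 226)) = Rational(2780, 3729)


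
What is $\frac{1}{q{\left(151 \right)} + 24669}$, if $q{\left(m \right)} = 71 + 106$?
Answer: $\frac{1}{24846} \approx 4.0248 \cdot 10^{-5}$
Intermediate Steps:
$q{\left(m \right)} = 177$
$\frac{1}{q{\left(151 \right)} + 24669} = \frac{1}{177 + 24669} = \frac{1}{24846}$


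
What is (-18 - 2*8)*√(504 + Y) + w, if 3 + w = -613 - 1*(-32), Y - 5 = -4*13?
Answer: -584 - 34*√457 ≈ -1310.8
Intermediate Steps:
Y = -47 (Y = 5 - 4*13 = 5 - 52 = -47)
w = -584 (w = -3 + (-613 - 1*(-32)) = -3 + (-613 + 32) = -3 - 581 = -584)
(-18 - 2*8)*√(504 + Y) + w = (-18 - 2*8)*√(504 - 47) - 584 = (-18 - 16)*√457 - 584 = -34*√457 - 584 = -584 - 34*√457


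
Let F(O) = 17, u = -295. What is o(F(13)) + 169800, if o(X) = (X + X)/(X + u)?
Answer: 23602183/139 ≈ 1.6980e+5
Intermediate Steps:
o(X) = 2*X/(-295 + X) (o(X) = (X + X)/(X - 295) = (2*X)/(-295 + X) = 2*X/(-295 + X))
o(F(13)) + 169800 = 2*17/(-295 + 17) + 169800 = 2*17/(-278) + 169800 = 2*17*(-1/278) + 169800 = -17/139 + 169800 = 23602183/139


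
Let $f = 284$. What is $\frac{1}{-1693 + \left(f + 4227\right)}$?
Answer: $\frac{1}{2818} \approx 0.00035486$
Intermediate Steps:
$\frac{1}{-1693 + \left(f + 4227\right)} = \frac{1}{-1693 + \left(284 + 4227\right)} = \frac{1}{-1693 + 4511} = \frac{1}{2818}$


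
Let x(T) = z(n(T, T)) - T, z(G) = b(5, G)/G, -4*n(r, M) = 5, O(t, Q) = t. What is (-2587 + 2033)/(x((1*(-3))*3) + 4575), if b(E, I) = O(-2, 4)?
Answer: -1385/11464 ≈ -0.12081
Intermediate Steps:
b(E, I) = -2
n(r, M) = -5/4 (n(r, M) = -1/4*5 = -5/4)
z(G) = -2/G
x(T) = 8/5 - T (x(T) = -2/(-5/4) - T = -2*(-4/5) - T = 8/5 - T)
(-2587 + 2033)/(x((1*(-3))*3) + 4575) = (-2587 + 2033)/((8/5 - 1*(-3)*3) + 4575) = -554/((8/5 - (-3)*3) + 4575) = -554/((8/5 - 1*(-9)) + 4575) = -554/((8/5 + 9) + 4575) = -554/(53/5 + 4575) = -554/22928/5 = -554*5/22928 = -1385/11464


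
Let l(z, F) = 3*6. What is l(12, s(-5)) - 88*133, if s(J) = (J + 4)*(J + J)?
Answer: -11686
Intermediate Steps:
s(J) = 2*J*(4 + J) (s(J) = (4 + J)*(2*J) = 2*J*(4 + J))
l(z, F) = 18
l(12, s(-5)) - 88*133 = 18 - 88*133 = 18 - 11704 = -11686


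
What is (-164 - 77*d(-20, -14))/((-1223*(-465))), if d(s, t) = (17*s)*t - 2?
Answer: -73306/113739 ≈ -0.64451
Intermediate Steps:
d(s, t) = -2 + 17*s*t (d(s, t) = 17*s*t - 2 = -2 + 17*s*t)
(-164 - 77*d(-20, -14))/((-1223*(-465))) = (-164 - 77*(-2 + 17*(-20)*(-14)))/((-1223*(-465))) = (-164 - 77*(-2 + 4760))/568695 = (-164 - 77*4758)*(1/568695) = (-164 - 366366)*(1/568695) = -366530*1/568695 = -73306/113739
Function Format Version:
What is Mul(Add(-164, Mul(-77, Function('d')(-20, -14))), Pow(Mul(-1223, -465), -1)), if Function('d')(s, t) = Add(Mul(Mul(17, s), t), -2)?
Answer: Rational(-73306, 113739) ≈ -0.64451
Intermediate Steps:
Function('d')(s, t) = Add(-2, Mul(17, s, t)) (Function('d')(s, t) = Add(Mul(17, s, t), -2) = Add(-2, Mul(17, s, t)))
Mul(Add(-164, Mul(-77, Function('d')(-20, -14))), Pow(Mul(-1223, -465), -1)) = Mul(Add(-164, Mul(-77, Add(-2, Mul(17, -20, -14)))), Pow(Mul(-1223, -465), -1)) = Mul(Add(-164, Mul(-77, Add(-2, 4760))), Pow(568695, -1)) = Mul(Add(-164, Mul(-77, 4758)), Rational(1, 568695)) = Mul(Add(-164, -366366), Rational(1, 568695)) = Mul(-366530, Rational(1, 568695)) = Rational(-73306, 113739)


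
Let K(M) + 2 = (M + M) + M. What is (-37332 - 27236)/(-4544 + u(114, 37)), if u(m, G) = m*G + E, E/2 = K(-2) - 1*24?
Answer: 32284/195 ≈ 165.56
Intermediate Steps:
K(M) = -2 + 3*M (K(M) = -2 + ((M + M) + M) = -2 + (2*M + M) = -2 + 3*M)
E = -64 (E = 2*((-2 + 3*(-2)) - 1*24) = 2*((-2 - 6) - 24) = 2*(-8 - 24) = 2*(-32) = -64)
u(m, G) = -64 + G*m (u(m, G) = m*G - 64 = G*m - 64 = -64 + G*m)
(-37332 - 27236)/(-4544 + u(114, 37)) = (-37332 - 27236)/(-4544 + (-64 + 37*114)) = -64568/(-4544 + (-64 + 4218)) = -64568/(-4544 + 4154) = -64568/(-390) = -64568*(-1/390) = 32284/195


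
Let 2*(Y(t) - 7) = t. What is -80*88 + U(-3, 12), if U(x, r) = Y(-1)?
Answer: -14067/2 ≈ -7033.5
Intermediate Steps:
Y(t) = 7 + t/2
U(x, r) = 13/2 (U(x, r) = 7 + (½)*(-1) = 7 - ½ = 13/2)
-80*88 + U(-3, 12) = -80*88 + 13/2 = -7040 + 13/2 = -14067/2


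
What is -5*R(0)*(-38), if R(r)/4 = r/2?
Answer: 0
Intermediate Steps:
R(r) = 2*r (R(r) = 4*(r/2) = 2*r)
-5*R(0)*(-38) = -10*0*(-38) = -5*0*(-38) = 0*(-38) = 0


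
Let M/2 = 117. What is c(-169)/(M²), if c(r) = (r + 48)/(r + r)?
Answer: 121/18507528 ≈ 6.5379e-6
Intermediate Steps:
M = 234 (M = 2*117 = 234)
c(r) = (48 + r)/(2*r) (c(r) = (48 + r)/((2*r)) = (48 + r)*(1/(2*r)) = (48 + r)/(2*r))
c(-169)/(M²) = ((½)*(48 - 169)/(-169))/(234²) = ((½)*(-1/169)*(-121))/54756 = (121/338)*(1/54756) = 121/18507528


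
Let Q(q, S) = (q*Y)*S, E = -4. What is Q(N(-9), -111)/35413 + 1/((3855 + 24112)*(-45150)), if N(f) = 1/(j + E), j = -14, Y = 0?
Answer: -1/1262710050 ≈ -7.9195e-10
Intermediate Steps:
N(f) = -1/18 (N(f) = 1/(-14 - 4) = 1/(-18) = -1/18)
Q(q, S) = 0 (Q(q, S) = (q*0)*S = 0*S = 0)
Q(N(-9), -111)/35413 + 1/((3855 + 24112)*(-45150)) = 0/35413 + 1/((3855 + 24112)*(-45150)) = 0*(1/35413) - 1/45150/27967 = 0 + (1/27967)*(-1/45150) = 0 - 1/1262710050 = -1/1262710050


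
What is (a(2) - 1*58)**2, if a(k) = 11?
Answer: 2209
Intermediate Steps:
(a(2) - 1*58)**2 = (11 - 1*58)**2 = (11 - 58)**2 = (-47)**2 = 2209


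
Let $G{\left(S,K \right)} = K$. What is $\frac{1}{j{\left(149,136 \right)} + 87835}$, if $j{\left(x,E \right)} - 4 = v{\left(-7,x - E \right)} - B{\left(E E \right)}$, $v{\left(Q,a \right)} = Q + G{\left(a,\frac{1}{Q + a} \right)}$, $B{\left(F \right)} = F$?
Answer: $\frac{6}{416017} \approx 1.4422 \cdot 10^{-5}$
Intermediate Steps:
$v{\left(Q,a \right)} = Q + \frac{1}{Q + a}$
$j{\left(x,E \right)} = 4 - E^{2} + \frac{50 - 7 x + 7 E}{-7 + x - E}$ ($j{\left(x,E \right)} = 4 - \left(E E - \frac{1 - 7 \left(-7 - \left(E - x\right)\right)}{-7 - \left(E - x\right)}\right) = 4 - \left(E^{2} - \frac{1 - 7 \left(-7 + x - E\right)}{-7 + x - E}\right) = 4 - \left(E^{2} - \frac{1 + \left(49 - 7 x + 7 E\right)}{-7 + x - E}\right) = 4 - \left(E^{2} - \frac{50 - 7 x + 7 E}{-7 + x - E}\right) = 4 - E^{2} + \frac{50 - 7 x + 7 E}{-7 + x - E}$)
$\frac{1}{j{\left(149,136 \right)} + 87835} = \frac{1}{\frac{-1 + \left(-3 - 136^{2}\right) \left(7 + 136 - 149\right)}{7 + 136 - 149} + 87835} = \frac{1}{\frac{-1 + \left(-3 - 18496\right) \left(7 + 136 - 149\right)}{7 + 136 - 149} + 87835} = \frac{1}{\frac{-1 + \left(-3 - 18496\right) \left(-6\right)}{-6} + 87835} = \frac{1}{- \frac{-1 - -110994}{6} + 87835} = \frac{1}{- \frac{-1 + 110994}{6} + 87835} = \frac{1}{\left(- \frac{1}{6}\right) 110993 + 87835} = \frac{1}{- \frac{110993}{6} + 87835} = \frac{1}{\frac{416017}{6}} = \frac{6}{416017}$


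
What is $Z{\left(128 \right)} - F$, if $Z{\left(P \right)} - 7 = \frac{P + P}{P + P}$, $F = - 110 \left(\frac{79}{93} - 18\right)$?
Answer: $- \frac{174706}{93} \approx -1878.6$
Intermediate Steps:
$F = \frac{175450}{93}$ ($F = - 110 \left(79 \cdot \frac{1}{93} - 18\right) = - 110 \left(\frac{79}{93} - 18\right) = \left(-110\right) \left(- \frac{1595}{93}\right) = \frac{175450}{93} \approx 1886.6$)
$Z{\left(P \right)} = 8$ ($Z{\left(P \right)} = 7 + \frac{P + P}{P + P} = 7 + \frac{2 P}{2 P} = 7 + 2 P \frac{1}{2 P} = 7 + 1 = 8$)
$Z{\left(128 \right)} - F = 8 - \frac{175450}{93} = - \frac{174706}{93}$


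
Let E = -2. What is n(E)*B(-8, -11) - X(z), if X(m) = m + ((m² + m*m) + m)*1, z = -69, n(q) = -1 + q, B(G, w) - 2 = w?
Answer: -9357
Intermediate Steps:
B(G, w) = 2 + w
X(m) = 2*m + 2*m² (X(m) = m + ((m² + m²) + m)*1 = m + (2*m² + m)*1 = m + (m + 2*m²)*1 = m + (m + 2*m²) = 2*m + 2*m²)
n(E)*B(-8, -11) - X(z) = (-1 - 2)*(2 - 11) - 2*(-69)*(1 - 69) = -3*(-9) - 2*(-69)*(-68) = 27 - 1*9384 = 27 - 9384 = -9357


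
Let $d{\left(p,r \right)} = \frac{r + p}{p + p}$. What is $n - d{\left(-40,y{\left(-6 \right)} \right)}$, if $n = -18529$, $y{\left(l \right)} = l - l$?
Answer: $- \frac{37059}{2} \approx -18530.0$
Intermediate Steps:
$y{\left(l \right)} = 0$
$d{\left(p,r \right)} = \frac{p + r}{2 p}$
$n - d{\left(-40,y{\left(-6 \right)} \right)} = -18529 - \frac{-40 + 0}{2 \left(-40\right)} = -18529 - \frac{1}{2} \left(- \frac{1}{40}\right) \left(-40\right) = -18529 - \frac{1}{2} = - \frac{37059}{2}$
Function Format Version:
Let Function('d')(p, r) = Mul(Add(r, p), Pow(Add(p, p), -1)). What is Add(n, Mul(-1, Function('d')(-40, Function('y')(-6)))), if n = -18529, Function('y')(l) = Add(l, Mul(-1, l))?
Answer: Rational(-37059, 2) ≈ -18530.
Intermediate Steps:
Function('y')(l) = 0
Function('d')(p, r) = Mul(Rational(1, 2), Pow(p, -1), Add(p, r)) (Function('d')(p, r) = Mul(Add(p, r), Pow(Mul(2, p), -1)) = Mul(Add(p, r), Mul(Rational(1, 2), Pow(p, -1))) = Mul(Rational(1, 2), Pow(p, -1), Add(p, r)))
Add(n, Mul(-1, Function('d')(-40, Function('y')(-6)))) = Add(-18529, Mul(-1, Mul(Rational(1, 2), Pow(-40, -1), Add(-40, 0)))) = Add(-18529, Mul(-1, Mul(Rational(1, 2), Rational(-1, 40), -40))) = Add(-18529, Mul(-1, Rational(1, 2))) = Add(-18529, Rational(-1, 2)) = Rational(-37059, 2)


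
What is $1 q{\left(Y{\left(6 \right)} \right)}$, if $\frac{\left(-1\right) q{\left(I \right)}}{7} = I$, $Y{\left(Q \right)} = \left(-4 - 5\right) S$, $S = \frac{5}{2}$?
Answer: $\frac{315}{2} \approx 157.5$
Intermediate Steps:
$S = \frac{5}{2}$ ($S = 5 \cdot \frac{1}{2} = \frac{5}{2} \approx 2.5$)
$Y{\left(Q \right)} = - \frac{45}{2}$ ($Y{\left(Q \right)} = \left(-4 - 5\right) \frac{5}{2} = \left(-9\right) \frac{5}{2} = - \frac{45}{2}$)
$q{\left(I \right)} = - 7 I$
$1 q{\left(Y{\left(6 \right)} \right)} = 1 \left(\left(-7\right) \left(- \frac{45}{2}\right)\right) = 1 \cdot \frac{315}{2} = \frac{315}{2}$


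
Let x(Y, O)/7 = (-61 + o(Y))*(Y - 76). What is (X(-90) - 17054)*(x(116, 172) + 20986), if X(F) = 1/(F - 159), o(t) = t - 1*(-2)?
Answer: -156889230862/249 ≈ -6.3008e+8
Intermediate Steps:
o(t) = 2 + t (o(t) = t + 2 = 2 + t)
x(Y, O) = 7*(-76 + Y)*(-59 + Y) (x(Y, O) = 7*((-61 + (2 + Y))*(Y - 76)) = 7*((-59 + Y)*(-76 + Y)) = 7*((-76 + Y)*(-59 + Y)) = 7*(-76 + Y)*(-59 + Y))
X(F) = 1/(-159 + F)
(X(-90) - 17054)*(x(116, 172) + 20986) = (1/(-159 - 90) - 17054)*((31388 - 945*116 + 7*116²) + 20986) = (1/(-249) - 17054)*((31388 - 109620 + 7*13456) + 20986) = (-1/249 - 17054)*((31388 - 109620 + 94192) + 20986) = -4246447*(15960 + 20986)/249 = -4246447/249*36946 = -156889230862/249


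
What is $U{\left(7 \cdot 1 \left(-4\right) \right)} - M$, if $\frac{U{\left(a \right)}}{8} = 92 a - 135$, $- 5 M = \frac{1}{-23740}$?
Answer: $- \frac{2574365601}{118700} \approx -21688.0$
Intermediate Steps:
$M = \frac{1}{118700}$ ($M = - \frac{1}{5 \left(-23740\right)} = \left(- \frac{1}{5}\right) \left(- \frac{1}{23740}\right) = \frac{1}{118700} \approx 8.4246 \cdot 10^{-6}$)
$U{\left(a \right)} = -1080 + 736 a$ ($U{\left(a \right)} = 8 \left(92 a - 135\right) = 8 \left(-135 + 92 a\right) = -1080 + 736 a$)
$U{\left(7 \cdot 1 \left(-4\right) \right)} - M = \left(-1080 + 736 \cdot 7 \cdot 1 \left(-4\right)\right) - \frac{1}{118700} = \left(-1080 + 736 \cdot 7 \left(-4\right)\right) - \frac{1}{118700} = \left(-1080 + 736 \left(-28\right)\right) - \frac{1}{118700} = \left(-1080 - 20608\right) - \frac{1}{118700} = -21688 - \frac{1}{118700} = - \frac{2574365601}{118700}$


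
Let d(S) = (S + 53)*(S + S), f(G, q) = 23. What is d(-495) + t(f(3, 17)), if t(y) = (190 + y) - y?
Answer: 437770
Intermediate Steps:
d(S) = 2*S*(53 + S) (d(S) = (53 + S)*(2*S) = 2*S*(53 + S))
t(y) = 190
d(-495) + t(f(3, 17)) = 2*(-495)*(53 - 495) + 190 = 2*(-495)*(-442) + 190 = 437580 + 190 = 437770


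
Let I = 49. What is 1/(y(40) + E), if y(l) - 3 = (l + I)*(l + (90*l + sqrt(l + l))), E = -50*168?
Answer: 315563/99579373289 - 356*sqrt(5)/99579373289 ≈ 3.1610e-6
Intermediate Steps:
E = -8400
y(l) = 3 + (49 + l)*(91*l + sqrt(2)*sqrt(l)) (y(l) = 3 + (l + 49)*(l + (90*l + sqrt(l + l))) = 3 + (49 + l)*(l + (90*l + sqrt(2*l))) = 3 + (49 + l)*(l + (90*l + sqrt(2)*sqrt(l))) = 3 + (49 + l)*(91*l + sqrt(2)*sqrt(l)))
1/(y(40) + E) = 1/((3 + 91*40**2 + 4459*40 + sqrt(2)*40**(3/2) + 49*sqrt(2)*sqrt(40)) - 8400) = 1/((3 + 91*1600 + 178360 + sqrt(2)*(80*sqrt(10)) + 49*sqrt(2)*(2*sqrt(10))) - 8400) = 1/((3 + 145600 + 178360 + 160*sqrt(5) + 196*sqrt(5)) - 8400) = 1/((323963 + 356*sqrt(5)) - 8400) = 1/(315563 + 356*sqrt(5))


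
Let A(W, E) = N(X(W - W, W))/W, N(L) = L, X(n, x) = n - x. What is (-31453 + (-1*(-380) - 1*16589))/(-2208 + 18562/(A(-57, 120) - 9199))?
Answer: 219245200/10166081 ≈ 21.566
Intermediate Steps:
A(W, E) = -1 (A(W, E) = ((W - W) - W)/W = (0 - W)/W = (-W)/W = -1)
(-31453 + (-1*(-380) - 1*16589))/(-2208 + 18562/(A(-57, 120) - 9199)) = (-31453 + (-1*(-380) - 1*16589))/(-2208 + 18562/(-1 - 9199)) = (-31453 + (380 - 16589))/(-2208 + 18562/(-9200)) = (-31453 - 16209)/(-2208 + 18562*(-1/9200)) = -47662/(-2208 - 9281/4600) = -47662/(-10166081/4600) = -47662*(-4600/10166081) = 219245200/10166081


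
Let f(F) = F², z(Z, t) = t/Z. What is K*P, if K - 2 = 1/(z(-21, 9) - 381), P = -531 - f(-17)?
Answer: -437306/267 ≈ -1637.8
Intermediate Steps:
P = -820 (P = -531 - 1*(-17)² = -531 - 1*289 = -531 - 289 = -820)
K = 5333/2670 (K = 2 + 1/(9/(-21) - 381) = 2 + 1/(9*(-1/21) - 381) = 2 + 1/(-3/7 - 381) = 2 + 1/(-2670/7) = 2 - 7/2670 = 5333/2670 ≈ 1.9974)
K*P = (5333/2670)*(-820) = -437306/267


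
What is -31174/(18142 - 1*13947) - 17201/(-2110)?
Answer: 1276211/1770290 ≈ 0.72091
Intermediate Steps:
-31174/(18142 - 1*13947) - 17201/(-2110) = -31174/(18142 - 13947) - 17201*(-1/2110) = -31174/4195 + 17201/2110 = 1276211/1770290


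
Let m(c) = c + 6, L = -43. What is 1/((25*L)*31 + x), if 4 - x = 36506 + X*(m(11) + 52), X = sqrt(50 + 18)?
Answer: -69827/4875486181 + 138*sqrt(17)/4875486181 ≈ -1.4205e-5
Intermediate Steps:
m(c) = 6 + c
X = 2*sqrt(17) (X = sqrt(68) = 2*sqrt(17) ≈ 8.2462)
x = -36502 - 138*sqrt(17) (x = 4 - (36506 + (2*sqrt(17))*((6 + 11) + 52)) = 4 - (36506 + (2*sqrt(17))*(17 + 52)) = 4 - (36506 + (2*sqrt(17))*69) = 4 - (36506 + 138*sqrt(17)) = 4 + (-36506 - 138*sqrt(17)) = -36502 - 138*sqrt(17) ≈ -37071.)
1/((25*L)*31 + x) = 1/((25*(-43))*31 + (-36502 - 138*sqrt(17))) = 1/(-1075*31 + (-36502 - 138*sqrt(17))) = 1/(-33325 + (-36502 - 138*sqrt(17))) = 1/(-69827 - 138*sqrt(17))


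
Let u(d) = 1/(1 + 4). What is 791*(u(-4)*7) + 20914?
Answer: 110107/5 ≈ 22021.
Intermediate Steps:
u(d) = 1/5
791*(u(-4)*7) + 20914 = 791*((1/5)*7) + 20914 = 791*(7/5) + 20914 = 5537/5 + 20914 = 110107/5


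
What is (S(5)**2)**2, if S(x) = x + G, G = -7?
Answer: 16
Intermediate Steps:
S(x) = -7 + x (S(x) = x - 7 = -7 + x)
(S(5)**2)**2 = ((-7 + 5)**2)**2 = ((-2)**2)**2 = 4**2 = 16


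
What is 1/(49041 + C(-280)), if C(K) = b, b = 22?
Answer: 1/49063 ≈ 2.0382e-5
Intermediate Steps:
C(K) = 22
1/(49041 + C(-280)) = 1/(49041 + 22) = 1/49063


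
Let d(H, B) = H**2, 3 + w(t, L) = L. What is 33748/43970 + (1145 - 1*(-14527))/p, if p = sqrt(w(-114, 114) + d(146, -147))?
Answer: 16874/21985 + 15672*sqrt(21427)/21427 ≈ 107.83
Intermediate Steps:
w(t, L) = -3 + L
p = sqrt(21427) (p = sqrt((-3 + 114) + 146**2) = sqrt(111 + 21316) = sqrt(21427) ≈ 146.38)
33748/43970 + (1145 - 1*(-14527))/p = 33748/43970 + (1145 - 1*(-14527))/(sqrt(21427)) = 33748*(1/43970) + (1145 + 14527)*(sqrt(21427)/21427) = 16874/21985 + 15672*(sqrt(21427)/21427) = 16874/21985 + 15672*sqrt(21427)/21427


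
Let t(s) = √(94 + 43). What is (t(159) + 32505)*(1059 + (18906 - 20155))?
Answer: -6175950 - 190*√137 ≈ -6.1782e+6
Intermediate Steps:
t(s) = √137
(t(159) + 32505)*(1059 + (18906 - 20155)) = (√137 + 32505)*(1059 + (18906 - 20155)) = (32505 + √137)*(1059 - 1249) = (32505 + √137)*(-190) = -6175950 - 190*√137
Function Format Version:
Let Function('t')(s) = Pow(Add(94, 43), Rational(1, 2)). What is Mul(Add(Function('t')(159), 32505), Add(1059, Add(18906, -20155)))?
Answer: Add(-6175950, Mul(-190, Pow(137, Rational(1, 2)))) ≈ -6.1782e+6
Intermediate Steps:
Function('t')(s) = Pow(137, Rational(1, 2))
Mul(Add(Function('t')(159), 32505), Add(1059, Add(18906, -20155))) = Mul(Add(Pow(137, Rational(1, 2)), 32505), Add(1059, Add(18906, -20155))) = Mul(Add(32505, Pow(137, Rational(1, 2))), Add(1059, -1249)) = Mul(Add(32505, Pow(137, Rational(1, 2))), -190) = Add(-6175950, Mul(-190, Pow(137, Rational(1, 2))))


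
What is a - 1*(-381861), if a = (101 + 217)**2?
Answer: 482985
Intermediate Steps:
a = 101124 (a = 318**2 = 101124)
a - 1*(-381861) = 101124 - 1*(-381861) = 101124 + 381861 = 482985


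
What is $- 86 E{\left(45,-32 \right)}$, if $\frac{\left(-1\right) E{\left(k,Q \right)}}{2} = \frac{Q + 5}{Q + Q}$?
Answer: $\frac{1161}{16} \approx 72.563$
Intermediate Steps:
$E{\left(k,Q \right)} = - \frac{5 + Q}{Q}$ ($E{\left(k,Q \right)} = - 2 \frac{Q + 5}{Q + Q} = - 2 \frac{5 + Q}{2 Q} = - \frac{5 + Q}{Q}$)
$- 86 E{\left(45,-32 \right)} = - 86 \frac{-5 - -32}{-32} = - 86 \left(- \frac{-5 + 32}{32}\right) = - 86 \left(\left(- \frac{1}{32}\right) 27\right) = \left(-86\right) \left(- \frac{27}{32}\right) = \frac{1161}{16}$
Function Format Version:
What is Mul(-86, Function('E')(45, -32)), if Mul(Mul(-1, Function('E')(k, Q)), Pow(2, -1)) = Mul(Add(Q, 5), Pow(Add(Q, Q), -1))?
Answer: Rational(1161, 16) ≈ 72.563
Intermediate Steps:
Function('E')(k, Q) = Mul(-1, Pow(Q, -1), Add(5, Q)) (Function('E')(k, Q) = Mul(-2, Mul(Add(Q, 5), Pow(Add(Q, Q), -1))) = Mul(-2, Mul(Add(5, Q), Pow(Mul(2, Q), -1))) = Mul(-2, Mul(Add(5, Q), Mul(Rational(1, 2), Pow(Q, -1)))) = Mul(-2, Mul(Rational(1, 2), Pow(Q, -1), Add(5, Q))) = Mul(-1, Pow(Q, -1), Add(5, Q)))
Mul(-86, Function('E')(45, -32)) = Mul(-86, Mul(Pow(-32, -1), Add(-5, Mul(-1, -32)))) = Mul(-86, Mul(Rational(-1, 32), Add(-5, 32))) = Mul(-86, Mul(Rational(-1, 32), 27)) = Mul(-86, Rational(-27, 32)) = Rational(1161, 16)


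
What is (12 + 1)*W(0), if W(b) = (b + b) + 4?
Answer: 52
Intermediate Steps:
W(b) = 4 + 2*b (W(b) = 2*b + 4 = 4 + 2*b)
(12 + 1)*W(0) = (12 + 1)*(4 + 2*0) = 13*(4 + 0) = 13*4 = 52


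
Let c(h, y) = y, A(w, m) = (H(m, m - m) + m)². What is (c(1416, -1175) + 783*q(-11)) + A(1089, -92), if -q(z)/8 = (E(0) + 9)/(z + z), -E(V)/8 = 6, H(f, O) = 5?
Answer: -51814/11 ≈ -4710.4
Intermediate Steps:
E(V) = -48 (E(V) = -8*6 = -48)
q(z) = 156/z (q(z) = -8*(-48 + 9)/(z + z) = -(-312)/(2*z) = -(-312)*1/(2*z) = -(-156)/z = 156/z)
A(w, m) = (5 + m)²
(c(1416, -1175) + 783*q(-11)) + A(1089, -92) = (-1175 + 783*(156/(-11))) + (5 - 92)² = (-1175 + 783*(156*(-1/11))) + (-87)² = (-1175 + 783*(-156/11)) + 7569 = (-1175 - 122148/11) + 7569 = -135073/11 + 7569 = -51814/11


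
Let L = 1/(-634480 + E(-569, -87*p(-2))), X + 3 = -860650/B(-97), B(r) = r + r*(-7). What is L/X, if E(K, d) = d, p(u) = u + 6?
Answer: 291/273736563944 ≈ 1.0631e-9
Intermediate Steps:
p(u) = 6 + u
B(r) = -6*r (B(r) = r - 7*r = -6*r)
X = -431198/291 (X = -3 - 860650/((-6*(-97))) = -3 - 860650/582 = -3 - 860650*1/582 = -3 - 430325/291 = -431198/291 ≈ -1481.8)
L = -1/634828 (L = 1/(-634480 - 87*(6 - 2)) = 1/(-634480 - 87*4) = 1/(-634480 - 348) = 1/(-634828) = -1/634828 ≈ -1.5752e-6)
L/X = -1/(634828*(-431198/291)) = -1/634828*(-291/431198) = 291/273736563944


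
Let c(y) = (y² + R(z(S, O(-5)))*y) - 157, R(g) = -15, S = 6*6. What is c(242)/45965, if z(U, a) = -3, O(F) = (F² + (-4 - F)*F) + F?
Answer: 54777/45965 ≈ 1.1917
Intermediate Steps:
S = 36
O(F) = F + F² + F*(-4 - F) (O(F) = (F² + F*(-4 - F)) + F = F + F² + F*(-4 - F))
c(y) = -157 + y² - 15*y (c(y) = (y² - 15*y) - 157 = -157 + y² - 15*y)
c(242)/45965 = (-157 + 242² - 15*242)/45965 = (-157 + 58564 - 3630)*(1/45965) = 54777*(1/45965) = 54777/45965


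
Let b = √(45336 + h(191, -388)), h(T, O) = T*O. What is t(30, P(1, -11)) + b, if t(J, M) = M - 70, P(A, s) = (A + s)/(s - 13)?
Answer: -835/12 + 2*I*√7193 ≈ -69.583 + 169.62*I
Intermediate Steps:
h(T, O) = O*T
P(A, s) = (A + s)/(-13 + s)
t(J, M) = -70 + M
b = 2*I*√7193 (b = √(45336 - 388*191) = √(45336 - 74108) = √(-28772) = 2*I*√7193 ≈ 169.62*I)
t(30, P(1, -11)) + b = (-70 + (1 - 11)/(-13 - 11)) + 2*I*√7193 = (-70 - 10/(-24)) + 2*I*√7193 = (-70 - 1/24*(-10)) + 2*I*√7193 = (-70 + 5/12) + 2*I*√7193 = -835/12 + 2*I*√7193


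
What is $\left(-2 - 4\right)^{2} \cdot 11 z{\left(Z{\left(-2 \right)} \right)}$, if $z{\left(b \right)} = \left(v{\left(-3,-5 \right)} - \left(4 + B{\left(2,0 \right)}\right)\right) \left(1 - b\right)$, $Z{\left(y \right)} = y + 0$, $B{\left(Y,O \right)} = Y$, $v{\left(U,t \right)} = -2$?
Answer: $-9504$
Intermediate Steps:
$Z{\left(y \right)} = y$
$z{\left(b \right)} = -8 + 8 b$ ($z{\left(b \right)} = \left(-2 - 6\right) \left(1 - b\right) = - 8 \left(1 - b\right) = -8 + 8 b$)
$\left(-2 - 4\right)^{2} \cdot 11 z{\left(Z{\left(-2 \right)} \right)} = \left(-2 - 4\right)^{2} \cdot 11 \left(-8 + 8 \left(-2\right)\right) = \left(-6\right)^{2} \cdot 11 \left(-8 - 16\right) = 36 \cdot 11 \left(-24\right) = 396 \left(-24\right) = -9504$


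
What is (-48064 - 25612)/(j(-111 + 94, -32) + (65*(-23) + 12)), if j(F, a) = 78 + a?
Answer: 73676/1437 ≈ 51.271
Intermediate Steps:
(-48064 - 25612)/(j(-111 + 94, -32) + (65*(-23) + 12)) = (-48064 - 25612)/((78 - 32) + (65*(-23) + 12)) = -73676/(46 + (-1495 + 12)) = -73676/(46 - 1483) = -73676/(-1437) = -73676*(-1/1437) = 73676/1437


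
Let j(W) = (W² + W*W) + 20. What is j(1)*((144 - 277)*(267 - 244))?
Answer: -67298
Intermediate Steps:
j(W) = 20 + 2*W² (j(W) = (W² + W²) + 20 = 2*W² + 20 = 20 + 2*W²)
j(1)*((144 - 277)*(267 - 244)) = (20 + 2*1²)*((144 - 277)*(267 - 244)) = (20 + 2*1)*(-133*23) = (20 + 2)*(-3059) = 22*(-3059) = -67298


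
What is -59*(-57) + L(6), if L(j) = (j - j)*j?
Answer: 3363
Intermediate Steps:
L(j) = 0 (L(j) = 0*j = 0)
-59*(-57) + L(6) = -59*(-57) + 0 = 3363 + 0 = 3363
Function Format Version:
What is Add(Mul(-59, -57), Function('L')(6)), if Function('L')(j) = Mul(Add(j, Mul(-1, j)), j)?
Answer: 3363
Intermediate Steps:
Function('L')(j) = 0 (Function('L')(j) = Mul(0, j) = 0)
Add(Mul(-59, -57), Function('L')(6)) = Add(Mul(-59, -57), 0) = Add(3363, 0) = 3363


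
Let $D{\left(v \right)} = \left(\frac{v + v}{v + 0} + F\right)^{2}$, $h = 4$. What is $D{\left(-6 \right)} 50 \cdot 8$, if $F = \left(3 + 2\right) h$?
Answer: $193600$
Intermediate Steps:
$F = 20$ ($F = \left(3 + 2\right) 4 = 5 \cdot 4 = 20$)
$D{\left(v \right)} = 484$ ($D{\left(v \right)} = \left(\frac{v + v}{v + 0} + 20\right)^{2} = \left(\frac{2 v}{v} + 20\right)^{2} = \left(2 + 20\right)^{2} = 22^{2} = 484$)
$D{\left(-6 \right)} 50 \cdot 8 = 484 \cdot 50 \cdot 8 = 484 \cdot 400 = 193600$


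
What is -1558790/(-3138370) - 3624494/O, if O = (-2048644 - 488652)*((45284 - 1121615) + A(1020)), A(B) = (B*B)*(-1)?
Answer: 418594801228654013/842773658594432856 ≈ 0.49669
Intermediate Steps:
A(B) = -B² (A(B) = B²*(-1) = -B²)
O = 5370773099376 (O = (-2048644 - 488652)*((45284 - 1121615) - 1*1020²) = -2537296*(-1076331 - 1*1040400) = -2537296*(-1076331 - 1040400) = -2537296*(-2116731) = 5370773099376)
-1558790/(-3138370) - 3624494/O = -1558790/(-3138370) - 3624494/5370773099376 = -1558790*(-1/3138370) - 3624494*1/5370773099376 = 155879/313837 - 1812247/2685386549688 = 418594801228654013/842773658594432856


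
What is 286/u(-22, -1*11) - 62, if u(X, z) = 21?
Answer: -1016/21 ≈ -48.381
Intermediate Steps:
286/u(-22, -1*11) - 62 = 286/21 - 62 = -1016/21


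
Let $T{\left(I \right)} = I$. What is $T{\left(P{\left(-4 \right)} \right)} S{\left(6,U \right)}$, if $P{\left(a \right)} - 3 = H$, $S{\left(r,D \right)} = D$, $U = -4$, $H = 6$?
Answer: $-36$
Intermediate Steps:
$P{\left(a \right)} = 9$ ($P{\left(a \right)} = 3 + 6 = 9$)
$T{\left(P{\left(-4 \right)} \right)} S{\left(6,U \right)} = 9 \left(-4\right) = -36$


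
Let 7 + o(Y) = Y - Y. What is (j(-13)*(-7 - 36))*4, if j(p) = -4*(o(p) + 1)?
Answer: -4128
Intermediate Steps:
o(Y) = -7 (o(Y) = -7 + (Y - Y) = -7 + 0 = -7)
j(p) = 24 (j(p) = -4*(-7 + 1) = -4*(-6) = 24)
(j(-13)*(-7 - 36))*4 = (24*(-7 - 36))*4 = (24*(-43))*4 = -1032*4 = -4128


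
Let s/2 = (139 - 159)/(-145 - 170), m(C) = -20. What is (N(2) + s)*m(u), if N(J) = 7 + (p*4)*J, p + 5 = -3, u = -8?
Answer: 71660/63 ≈ 1137.5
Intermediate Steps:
p = -8 (p = -5 - 3 = -8)
N(J) = 7 - 32*J (N(J) = 7 + (-8*4)*J = 7 - 32*J)
s = 8/63 (s = 2*((139 - 159)/(-145 - 170)) = 2*(-20/(-315)) = 2*(-20*(-1/315)) = 2*(4/63) = 8/63 ≈ 0.12698)
(N(2) + s)*m(u) = ((7 - 32*2) + 8/63)*(-20) = ((7 - 64) + 8/63)*(-20) = (-57 + 8/63)*(-20) = -3583/63*(-20) = 71660/63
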